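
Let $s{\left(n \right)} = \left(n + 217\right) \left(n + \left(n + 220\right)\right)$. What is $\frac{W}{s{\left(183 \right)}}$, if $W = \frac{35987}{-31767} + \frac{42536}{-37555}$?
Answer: $- \frac{2702732897}{279641470164000} \approx -9.665 \cdot 10^{-6}$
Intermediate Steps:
$W = - \frac{2702732897}{1193009685}$ ($W = 35987 \left(- \frac{1}{31767}\right) + 42536 \left(- \frac{1}{37555}\right) = - \frac{35987}{31767} - \frac{42536}{37555} = - \frac{2702732897}{1193009685} \approx -2.2655$)
$s{\left(n \right)} = \left(217 + n\right) \left(220 + 2 n\right)$ ($s{\left(n \right)} = \left(217 + n\right) \left(n + \left(220 + n\right)\right) = \left(217 + n\right) \left(220 + 2 n\right)$)
$\frac{W}{s{\left(183 \right)}} = - \frac{2702732897}{1193009685 \left(47740 + 2 \cdot 183^{2} + 654 \cdot 183\right)} = - \frac{2702732897}{1193009685 \left(47740 + 2 \cdot 33489 + 119682\right)} = - \frac{2702732897}{1193009685 \left(47740 + 66978 + 119682\right)} = - \frac{2702732897}{1193009685 \cdot 234400} = \left(- \frac{2702732897}{1193009685}\right) \frac{1}{234400} = - \frac{2702732897}{279641470164000}$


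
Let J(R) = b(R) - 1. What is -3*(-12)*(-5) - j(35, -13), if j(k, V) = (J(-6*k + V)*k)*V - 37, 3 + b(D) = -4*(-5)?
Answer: 7137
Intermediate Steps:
b(D) = 17 (b(D) = -3 - 4*(-5) = -3 + 20 = 17)
J(R) = 16 (J(R) = 17 - 1 = 16)
j(k, V) = -37 + 16*V*k (j(k, V) = (16*k)*V - 37 = 16*V*k - 37 = -37 + 16*V*k)
-3*(-12)*(-5) - j(35, -13) = -3*(-12)*(-5) - (-37 + 16*(-13)*35) = 36*(-5) - (-37 - 7280) = -180 - 1*(-7317) = -180 + 7317 = 7137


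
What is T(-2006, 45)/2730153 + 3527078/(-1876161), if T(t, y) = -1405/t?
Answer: -2146299922817711/1141682933862422 ≈ -1.8799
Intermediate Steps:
T(-2006, 45)/2730153 + 3527078/(-1876161) = -1405/(-2006)/2730153 + 3527078/(-1876161) = -1405*(-1/2006)*(1/2730153) + 3527078*(-1/1876161) = (1405/2006)*(1/2730153) - 3527078/1876161 = 1405/5476686918 - 3527078/1876161 = -2146299922817711/1141682933862422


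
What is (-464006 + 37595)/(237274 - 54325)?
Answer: -142137/60983 ≈ -2.3308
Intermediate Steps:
(-464006 + 37595)/(237274 - 54325) = -426411/182949 = -426411*1/182949 = -142137/60983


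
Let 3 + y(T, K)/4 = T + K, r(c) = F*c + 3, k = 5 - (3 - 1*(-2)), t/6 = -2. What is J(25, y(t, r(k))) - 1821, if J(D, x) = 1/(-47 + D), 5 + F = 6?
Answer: -40063/22 ≈ -1821.0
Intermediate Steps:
F = 1 (F = -5 + 6 = 1)
t = -12 (t = 6*(-2) = -12)
k = 0 (k = 5 - (3 + 2) = 5 - 1*5 = 5 - 5 = 0)
r(c) = 3 + c (r(c) = 1*c + 3 = c + 3 = 3 + c)
y(T, K) = -12 + 4*K + 4*T (y(T, K) = -12 + 4*(T + K) = -12 + 4*(K + T) = -12 + (4*K + 4*T) = -12 + 4*K + 4*T)
J(25, y(t, r(k))) - 1821 = 1/(-47 + 25) - 1821 = 1/(-22) - 1821 = -1/22 - 1821 = -40063/22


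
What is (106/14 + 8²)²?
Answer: 251001/49 ≈ 5122.5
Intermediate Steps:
(106/14 + 8²)² = (106*(1/14) + 64)² = (53/7 + 64)² = (501/7)² = 251001/49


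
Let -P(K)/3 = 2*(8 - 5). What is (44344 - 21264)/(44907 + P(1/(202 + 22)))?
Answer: 23080/44889 ≈ 0.51416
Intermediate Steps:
P(K) = -18 (P(K) = -6*(8 - 5) = -6*3 = -3*6 = -18)
(44344 - 21264)/(44907 + P(1/(202 + 22))) = (44344 - 21264)/(44907 - 18) = 23080/44889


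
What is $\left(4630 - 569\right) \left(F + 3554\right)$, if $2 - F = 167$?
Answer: $13762729$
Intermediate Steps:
$F = -165$ ($F = 2 - 167 = -165$)
$\left(4630 - 569\right) \left(F + 3554\right) = \left(4630 - 569\right) \left(-165 + 3554\right) = 4061 \cdot 3389 = 13762729$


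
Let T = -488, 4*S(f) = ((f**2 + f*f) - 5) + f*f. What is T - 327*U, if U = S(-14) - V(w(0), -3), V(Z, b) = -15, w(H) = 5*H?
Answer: -212213/4 ≈ -53053.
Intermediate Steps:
S(f) = -5/4 + 3*f**2/4 (S(f) = (((f**2 + f*f) - 5) + f*f)/4 = (((f**2 + f**2) - 5) + f**2)/4 = ((2*f**2 - 5) + f**2)/4 = ((-5 + 2*f**2) + f**2)/4 = (-5 + 3*f**2)/4 = -5/4 + 3*f**2/4)
U = 643/4 (U = (-5/4 + (3/4)*(-14)**2) - 1*(-15) = (-5/4 + (3/4)*196) + 15 = (-5/4 + 147) + 15 = 583/4 + 15 = 643/4 ≈ 160.75)
T - 327*U = -488 - 327*643/4 = -488 - 210261/4 = -212213/4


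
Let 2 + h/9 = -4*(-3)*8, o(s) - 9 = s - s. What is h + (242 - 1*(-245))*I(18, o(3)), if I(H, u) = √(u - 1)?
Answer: 846 + 974*√2 ≈ 2223.4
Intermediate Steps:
o(s) = 9 (o(s) = 9 + (s - s) = 9 + 0 = 9)
h = 846 (h = -18 + 9*(-4*(-3)*8) = -18 + 9*(12*8) = -18 + 9*96 = -18 + 864 = 846)
I(H, u) = √(-1 + u)
h + (242 - 1*(-245))*I(18, o(3)) = 846 + (242 - 1*(-245))*√(-1 + 9) = 846 + (242 + 245)*√8 = 846 + 487*(2*√2) = 846 + 974*√2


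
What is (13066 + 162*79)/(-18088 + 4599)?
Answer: -25864/13489 ≈ -1.9174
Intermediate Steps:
(13066 + 162*79)/(-18088 + 4599) = (13066 + 12798)/(-13489) = 25864*(-1/13489) = -25864/13489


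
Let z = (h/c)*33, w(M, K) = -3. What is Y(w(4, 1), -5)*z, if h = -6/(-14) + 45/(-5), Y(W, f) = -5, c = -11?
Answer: -900/7 ≈ -128.57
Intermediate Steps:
h = -60/7 (h = -6*(-1/14) + 45*(-⅕) = 3/7 - 9 = -60/7 ≈ -8.5714)
z = 180/7 (z = -60/7/(-11)*33 = -60/7*(-1/11)*33 = (60/77)*33 = 180/7 ≈ 25.714)
Y(w(4, 1), -5)*z = -5*180/7 = -900/7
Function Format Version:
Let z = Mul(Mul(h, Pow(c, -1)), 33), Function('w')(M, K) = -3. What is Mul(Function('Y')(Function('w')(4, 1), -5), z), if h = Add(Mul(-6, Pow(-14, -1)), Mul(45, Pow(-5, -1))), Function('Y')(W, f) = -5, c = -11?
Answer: Rational(-900, 7) ≈ -128.57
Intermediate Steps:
h = Rational(-60, 7) (h = Add(Mul(-6, Rational(-1, 14)), Mul(45, Rational(-1, 5))) = Add(Rational(3, 7), -9) = Rational(-60, 7) ≈ -8.5714)
z = Rational(180, 7) (z = Mul(Mul(Rational(-60, 7), Pow(-11, -1)), 33) = Mul(Mul(Rational(-60, 7), Rational(-1, 11)), 33) = Mul(Rational(60, 77), 33) = Rational(180, 7) ≈ 25.714)
Mul(Function('Y')(Function('w')(4, 1), -5), z) = Mul(-5, Rational(180, 7)) = Rational(-900, 7)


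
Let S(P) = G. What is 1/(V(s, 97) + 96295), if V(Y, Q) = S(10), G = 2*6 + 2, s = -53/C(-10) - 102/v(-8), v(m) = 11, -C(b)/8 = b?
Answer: 1/96309 ≈ 1.0383e-5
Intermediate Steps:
C(b) = -8*b
s = -8743/880 (s = -53/((-8*(-10))) - 102/11 = -53/80 - 102*1/11 = -53*1/80 - 102/11 = -53/80 - 102/11 = -8743/880 ≈ -9.9352)
G = 14 (G = 12 + 2 = 14)
S(P) = 14
V(Y, Q) = 14
1/(V(s, 97) + 96295) = 1/(14 + 96295) = 1/96309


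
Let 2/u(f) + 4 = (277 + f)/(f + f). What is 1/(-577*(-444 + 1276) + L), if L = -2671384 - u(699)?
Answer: -1154/3636770293 ≈ -3.1731e-7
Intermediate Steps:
u(f) = 2/(-4 + (277 + f)/(2*f)) (u(f) = 2/(-4 + (277 + f)/(f + f)) = 2/(-4 + (277 + f)/((2*f))) = 2/(-4 + (277 + f)*(1/(2*f))) = 2/(-4 + (277 + f)/(2*f)))
L = -3082776437/1154 (L = -2671384 - (-4)*699/(-277 + 7*699) = -2671384 - (-4)*699/(-277 + 4893) = -2671384 - (-4)*699/4616 = -2671384 - 1*(-699/1154) = -2671384 + 699/1154 = -3082776437/1154 ≈ -2.6714e+6)
1/(-577*(-444 + 1276) + L) = 1/(-577*(-444 + 1276) - 3082776437/1154) = 1/(-577*832 - 3082776437/1154) = 1/(-480064 - 3082776437/1154) = 1/(-3636770293/1154) = -1154/3636770293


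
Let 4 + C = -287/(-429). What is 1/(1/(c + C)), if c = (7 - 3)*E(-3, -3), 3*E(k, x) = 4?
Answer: 859/429 ≈ 2.0023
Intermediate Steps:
E(k, x) = 4/3 (E(k, x) = (⅓)*4 = 4/3)
C = -1429/429 (C = -4 - 287/(-429) = -4 - 287*(-1/429) = -4 + 287/429 = -1429/429 ≈ -3.3310)
c = 16/3 (c = (7 - 3)*(4/3) = 4*(4/3) = 16/3 ≈ 5.3333)
1/(1/(c + C)) = 1/(1/(16/3 - 1429/429)) = 1/(1/(859/429)) = 1/(429/859) = 859/429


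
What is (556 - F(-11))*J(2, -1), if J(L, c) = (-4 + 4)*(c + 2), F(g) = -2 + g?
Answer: 0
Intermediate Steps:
J(L, c) = 0 (J(L, c) = 0*(2 + c) = 0)
(556 - F(-11))*J(2, -1) = (556 - (-2 - 11))*0 = (556 - 1*(-13))*0 = (556 + 13)*0 = 569*0 = 0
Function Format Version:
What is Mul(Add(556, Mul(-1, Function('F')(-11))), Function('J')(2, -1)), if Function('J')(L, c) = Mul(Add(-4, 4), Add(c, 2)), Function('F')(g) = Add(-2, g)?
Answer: 0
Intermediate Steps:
Function('J')(L, c) = 0 (Function('J')(L, c) = Mul(0, Add(2, c)) = 0)
Mul(Add(556, Mul(-1, Function('F')(-11))), Function('J')(2, -1)) = Mul(Add(556, Mul(-1, Add(-2, -11))), 0) = Mul(Add(556, Mul(-1, -13)), 0) = Mul(Add(556, 13), 0) = Mul(569, 0) = 0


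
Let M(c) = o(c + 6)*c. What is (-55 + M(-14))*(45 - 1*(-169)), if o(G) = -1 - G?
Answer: -32742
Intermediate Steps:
M(c) = c*(-7 - c) (M(c) = (-1 - (c + 6))*c = (-1 - (6 + c))*c = (-1 + (-6 - c))*c = (-7 - c)*c = c*(-7 - c))
(-55 + M(-14))*(45 - 1*(-169)) = (-55 - 1*(-14)*(7 - 14))*(45 - 1*(-169)) = (-55 - 1*(-14)*(-7))*(45 + 169) = (-55 - 98)*214 = -153*214 = -32742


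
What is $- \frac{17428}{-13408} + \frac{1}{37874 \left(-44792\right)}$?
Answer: $\frac{923930283363}{710813475152} \approx 1.2998$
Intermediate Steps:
$- \frac{17428}{-13408} + \frac{1}{37874 \left(-44792\right)} = \left(-17428\right) \left(- \frac{1}{13408}\right) + \frac{1}{37874} \left(- \frac{1}{44792}\right) = \frac{4357}{3352} - \frac{1}{1696452208} = \frac{923930283363}{710813475152}$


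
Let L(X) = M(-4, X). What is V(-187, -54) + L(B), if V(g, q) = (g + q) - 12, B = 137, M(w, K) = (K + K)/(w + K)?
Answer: -33375/133 ≈ -250.94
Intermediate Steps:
M(w, K) = 2*K/(K + w) (M(w, K) = (2*K)/(K + w) = 2*K/(K + w))
V(g, q) = -12 + g + q
L(X) = 2*X/(-4 + X) (L(X) = 2*X/(X - 4) = 2*X/(-4 + X))
V(-187, -54) + L(B) = (-12 - 187 - 54) + 2*137/(-4 + 137) = -253 + 2*137/133 = -253 + 2*137*(1/133) = -253 + 274/133 = -33375/133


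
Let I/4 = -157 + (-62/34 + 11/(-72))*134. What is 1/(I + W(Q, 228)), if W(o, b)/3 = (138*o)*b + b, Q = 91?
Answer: 153/1314066311 ≈ 1.1643e-7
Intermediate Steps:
W(o, b) = 3*b + 414*b*o (W(o, b) = 3*((138*o)*b + b) = 3*(138*b*o + b) = 3*(b + 138*b*o) = 3*b + 414*b*o)
I = -258157/153 (I = 4*(-157 + (-62/34 + 11/(-72))*134) = 4*(-157 + (-62*1/34 + 11*(-1/72))*134) = 4*(-157 + (-31/17 - 11/72)*134) = 4*(-157 - 2419/1224*134) = 4*(-157 - 162073/612) = 4*(-258157/612) = -258157/153 ≈ -1687.3)
1/(I + W(Q, 228)) = 1/(-258157/153 + 3*228*(1 + 138*91)) = 1/(-258157/153 + 3*228*(1 + 12558)) = 1/(-258157/153 + 3*228*12559) = 1/(-258157/153 + 8590356) = 1/(1314066311/153) = 153/1314066311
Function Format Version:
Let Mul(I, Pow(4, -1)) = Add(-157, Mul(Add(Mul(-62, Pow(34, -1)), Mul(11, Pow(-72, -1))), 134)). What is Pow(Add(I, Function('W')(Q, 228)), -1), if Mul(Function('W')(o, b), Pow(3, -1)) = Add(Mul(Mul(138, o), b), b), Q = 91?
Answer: Rational(153, 1314066311) ≈ 1.1643e-7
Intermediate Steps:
Function('W')(o, b) = Add(Mul(3, b), Mul(414, b, o)) (Function('W')(o, b) = Mul(3, Add(Mul(Mul(138, o), b), b)) = Mul(3, Add(Mul(138, b, o), b)) = Mul(3, Add(b, Mul(138, b, o))) = Add(Mul(3, b), Mul(414, b, o)))
I = Rational(-258157, 153) (I = Mul(4, Add(-157, Mul(Add(Mul(-62, Pow(34, -1)), Mul(11, Pow(-72, -1))), 134))) = Mul(4, Add(-157, Mul(Add(Mul(-62, Rational(1, 34)), Mul(11, Rational(-1, 72))), 134))) = Mul(4, Add(-157, Mul(Add(Rational(-31, 17), Rational(-11, 72)), 134))) = Mul(4, Add(-157, Mul(Rational(-2419, 1224), 134))) = Mul(4, Add(-157, Rational(-162073, 612))) = Mul(4, Rational(-258157, 612)) = Rational(-258157, 153) ≈ -1687.3)
Pow(Add(I, Function('W')(Q, 228)), -1) = Pow(Add(Rational(-258157, 153), Mul(3, 228, Add(1, Mul(138, 91)))), -1) = Pow(Add(Rational(-258157, 153), Mul(3, 228, Add(1, 12558))), -1) = Pow(Add(Rational(-258157, 153), Mul(3, 228, 12559)), -1) = Pow(Add(Rational(-258157, 153), 8590356), -1) = Pow(Rational(1314066311, 153), -1) = Rational(153, 1314066311)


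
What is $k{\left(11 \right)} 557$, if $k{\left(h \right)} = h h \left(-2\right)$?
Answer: $-134794$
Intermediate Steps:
$k{\left(h \right)} = - 2 h^{2}$ ($k{\left(h \right)} = h^{2} \left(-2\right) = - 2 h^{2}$)
$k{\left(11 \right)} 557 = - 2 \cdot 11^{2} \cdot 557 = \left(-2\right) 121 \cdot 557 = \left(-242\right) 557 = -134794$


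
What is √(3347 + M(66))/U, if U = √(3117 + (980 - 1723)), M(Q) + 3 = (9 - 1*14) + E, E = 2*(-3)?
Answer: √7912542/2374 ≈ 1.1849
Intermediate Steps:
E = -6
M(Q) = -14 (M(Q) = -3 + ((9 - 1*14) - 6) = -3 + ((9 - 14) - 6) = -3 + (-5 - 6) = -3 - 11 = -14)
U = √2374 (U = √(3117 - 743) = √2374 ≈ 48.724)
√(3347 + M(66))/U = √(3347 - 14)/(√2374) = √3333*(√2374/2374) = √7912542/2374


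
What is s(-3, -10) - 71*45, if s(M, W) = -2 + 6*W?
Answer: -3257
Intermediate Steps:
s(-3, -10) - 71*45 = (-2 + 6*(-10)) - 71*45 = (-2 - 60) - 3195 = -62 - 3195 = -3257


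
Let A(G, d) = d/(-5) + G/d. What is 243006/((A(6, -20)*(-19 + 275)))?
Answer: 607515/2368 ≈ 256.55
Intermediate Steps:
A(G, d) = -d/5 + G/d (A(G, d) = d*(-1/5) + G/d = -d/5 + G/d)
243006/((A(6, -20)*(-19 + 275))) = 243006/(((-1/5*(-20) + 6/(-20))*(-19 + 275))) = 243006/(((4 + 6*(-1/20))*256)) = 243006/(((4 - 3/10)*256)) = 243006/(((37/10)*256)) = 243006/(4736/5) = 243006*(5/4736) = 607515/2368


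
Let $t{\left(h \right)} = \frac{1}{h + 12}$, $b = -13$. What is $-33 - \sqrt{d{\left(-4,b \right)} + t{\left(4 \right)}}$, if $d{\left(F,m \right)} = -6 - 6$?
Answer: $-33 - \frac{i \sqrt{191}}{4} \approx -33.0 - 3.4551 i$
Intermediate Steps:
$d{\left(F,m \right)} = -12$ ($d{\left(F,m \right)} = -6 - 6 = -12$)
$t{\left(h \right)} = \frac{1}{12 + h}$
$-33 - \sqrt{d{\left(-4,b \right)} + t{\left(4 \right)}} = -33 - \sqrt{-12 + \frac{1}{12 + 4}} = -33 - \sqrt{-12 + \frac{1}{16}} = -33 - \sqrt{- \frac{191}{16}} = -33 - \frac{i \sqrt{191}}{4}$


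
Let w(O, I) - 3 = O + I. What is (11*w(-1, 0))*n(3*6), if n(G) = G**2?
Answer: 7128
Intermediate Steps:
w(O, I) = 3 + I + O (w(O, I) = 3 + (O + I) = 3 + (I + O) = 3 + I + O)
(11*w(-1, 0))*n(3*6) = (11*(3 + 0 - 1))*(3*6)**2 = (11*2)*18**2 = 22*324 = 7128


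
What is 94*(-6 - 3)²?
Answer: 7614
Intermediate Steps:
94*(-6 - 3)² = 94*(-9)² = 94*81 = 7614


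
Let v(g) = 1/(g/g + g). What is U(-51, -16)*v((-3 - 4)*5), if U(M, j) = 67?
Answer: -67/34 ≈ -1.9706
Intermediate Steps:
v(g) = 1/(1 + g)
U(-51, -16)*v((-3 - 4)*5) = 67/(1 + (-3 - 4)*5) = 67/(1 - 7*5) = 67/(1 - 35) = 67/(-34) = 67*(-1/34) = -67/34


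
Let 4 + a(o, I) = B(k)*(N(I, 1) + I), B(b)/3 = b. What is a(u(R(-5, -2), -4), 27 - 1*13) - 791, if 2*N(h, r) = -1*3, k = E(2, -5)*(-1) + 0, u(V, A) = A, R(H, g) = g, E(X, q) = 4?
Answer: -945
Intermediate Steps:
k = -4 (k = 4*(-1) + 0 = -4 + 0 = -4)
B(b) = 3*b
N(h, r) = -3/2 (N(h, r) = (-1*3)/2 = (½)*(-3) = -3/2)
a(o, I) = 14 - 12*I (a(o, I) = -4 + (3*(-4))*(-3/2 + I) = -4 - 12*(-3/2 + I) = -4 + (18 - 12*I) = 14 - 12*I)
a(u(R(-5, -2), -4), 27 - 1*13) - 791 = (14 - 12*(27 - 1*13)) - 791 = (14 - 12*(27 - 13)) - 791 = (14 - 12*14) - 791 = (14 - 168) - 791 = -154 - 791 = -945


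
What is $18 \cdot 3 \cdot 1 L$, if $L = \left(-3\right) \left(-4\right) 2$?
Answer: $1296$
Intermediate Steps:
$L = 24$ ($L = 12 \cdot 2 = 24$)
$18 \cdot 3 \cdot 1 L = 18 \cdot 3 \cdot 1 \cdot 24 = 18 \cdot 3 \cdot 24 = 54 \cdot 24 = 1296$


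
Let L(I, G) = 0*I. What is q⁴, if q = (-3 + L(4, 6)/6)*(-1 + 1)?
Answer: 0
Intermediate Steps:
L(I, G) = 0
q = 0 (q = (-3 + 0/6)*(-1 + 1) = (-3 + 0*(⅙))*0 = (-3 + 0)*0 = -3*0 = 0)
q⁴ = 0⁴ = 0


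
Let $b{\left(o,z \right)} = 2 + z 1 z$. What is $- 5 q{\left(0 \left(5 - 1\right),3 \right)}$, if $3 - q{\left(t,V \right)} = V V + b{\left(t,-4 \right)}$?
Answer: $120$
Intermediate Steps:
$b{\left(o,z \right)} = 2 + z^{2}$ ($b{\left(o,z \right)} = 2 + z z = 2 + z^{2}$)
$q{\left(t,V \right)} = -15 - V^{2}$ ($q{\left(t,V \right)} = 3 - \left(V V + \left(2 + \left(-4\right)^{2}\right)\right) = 3 - \left(V^{2} + \left(2 + 16\right)\right) = 3 - \left(V^{2} + 18\right) = 3 - \left(18 + V^{2}\right) = -15 - V^{2}$)
$- 5 q{\left(0 \left(5 - 1\right),3 \right)} = - 5 \left(-15 - 3^{2}\right) = - 5 \left(-15 - 9\right) = \left(-5\right) \left(-24\right) = 120$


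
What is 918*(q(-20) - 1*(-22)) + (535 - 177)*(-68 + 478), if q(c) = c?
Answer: 148616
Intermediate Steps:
918*(q(-20) - 1*(-22)) + (535 - 177)*(-68 + 478) = 918*(-20 - 1*(-22)) + (535 - 177)*(-68 + 478) = 918*(-20 + 22) + 358*410 = 918*2 + 146780 = 1836 + 146780 = 148616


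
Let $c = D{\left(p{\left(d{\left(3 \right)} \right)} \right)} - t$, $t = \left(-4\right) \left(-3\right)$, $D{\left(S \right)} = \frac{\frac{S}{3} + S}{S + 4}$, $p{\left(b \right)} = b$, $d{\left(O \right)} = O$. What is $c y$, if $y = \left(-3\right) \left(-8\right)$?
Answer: $- \frac{1920}{7} \approx -274.29$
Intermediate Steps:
$y = 24$
$D{\left(S \right)} = \frac{4 S}{3 \left(4 + S\right)}$ ($D{\left(S \right)} = \frac{S \frac{1}{3} + S}{4 + S} = \frac{\frac{S}{3} + S}{4 + S} = \frac{\frac{4}{3} S}{4 + S} = \frac{4 S}{3 \left(4 + S\right)}$)
$t = 12$
$c = - \frac{80}{7}$ ($c = \frac{4}{3} \cdot 3 \frac{1}{4 + 3} - 12 = \frac{4}{3} \cdot 3 \cdot \frac{1}{7} - 12 = \frac{4}{7} - 12 = - \frac{80}{7} \approx -11.429$)
$c y = \left(- \frac{80}{7}\right) 24 = - \frac{1920}{7}$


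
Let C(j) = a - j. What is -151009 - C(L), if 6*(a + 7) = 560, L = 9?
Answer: -453259/3 ≈ -1.5109e+5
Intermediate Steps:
a = 259/3 (a = -7 + (1/6)*560 = -7 + 280/3 = 259/3 ≈ 86.333)
C(j) = 259/3 - j
-151009 - C(L) = -151009 - (259/3 - 1*9) = -151009 - (259/3 - 9) = -151009 - 1*232/3 = -151009 - 232/3 = -453259/3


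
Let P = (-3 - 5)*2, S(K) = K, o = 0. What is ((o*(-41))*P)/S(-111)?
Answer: 0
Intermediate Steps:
P = -16 (P = -8*2 = -16)
((o*(-41))*P)/S(-111) = ((0*(-41))*(-16))/(-111) = (0*(-16))*(-1/111) = 0*(-1/111) = 0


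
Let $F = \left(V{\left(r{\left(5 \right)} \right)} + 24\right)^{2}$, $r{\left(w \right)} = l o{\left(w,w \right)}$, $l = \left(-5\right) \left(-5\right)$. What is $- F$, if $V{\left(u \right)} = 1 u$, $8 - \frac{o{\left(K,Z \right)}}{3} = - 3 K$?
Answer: $-3059001$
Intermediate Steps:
$l = 25$
$o{\left(K,Z \right)} = 24 + 9 K$ ($o{\left(K,Z \right)} = 24 - 3 \left(- 3 K\right) = 24 + 9 K$)
$r{\left(w \right)} = 600 + 225 w$ ($r{\left(w \right)} = 25 \left(24 + 9 w\right) = 600 + 225 w$)
$V{\left(u \right)} = u$
$F = 3059001$ ($F = \left(\left(600 + 225 \cdot 5\right) + 24\right)^{2} = \left(\left(600 + 1125\right) + 24\right)^{2} = \left(1725 + 24\right)^{2} = 1749^{2} = 3059001$)
$- F = \left(-1\right) 3059001 = -3059001$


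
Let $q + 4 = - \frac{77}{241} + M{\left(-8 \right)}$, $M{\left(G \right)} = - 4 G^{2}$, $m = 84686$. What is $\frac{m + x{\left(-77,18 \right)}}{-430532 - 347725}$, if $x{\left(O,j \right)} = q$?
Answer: $- \frac{20346589}{187559937} \approx -0.10848$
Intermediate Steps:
$q = - \frac{62737}{241}$ ($q = -4 - \left(256 + \frac{77}{241}\right) = -4 - \frac{61773}{241} = - \frac{62737}{241} \approx -260.32$)
$x{\left(O,j \right)} = - \frac{62737}{241}$
$\frac{m + x{\left(-77,18 \right)}}{-430532 - 347725} = \frac{84686 - \frac{62737}{241}}{-430532 - 347725} = \frac{20346589}{241 \left(-778257\right)} = \frac{20346589}{241} \left(- \frac{1}{778257}\right) = - \frac{20346589}{187559937}$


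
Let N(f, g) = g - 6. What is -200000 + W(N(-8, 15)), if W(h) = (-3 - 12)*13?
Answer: -200195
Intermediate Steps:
N(f, g) = -6 + g
W(h) = -195 (W(h) = -15*13 = -195)
-200000 + W(N(-8, 15)) = -200000 - 195 = -200195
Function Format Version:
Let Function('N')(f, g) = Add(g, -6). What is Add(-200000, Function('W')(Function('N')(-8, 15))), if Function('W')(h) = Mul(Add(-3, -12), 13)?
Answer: -200195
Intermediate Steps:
Function('N')(f, g) = Add(-6, g)
Function('W')(h) = -195 (Function('W')(h) = Mul(-15, 13) = -195)
Add(-200000, Function('W')(Function('N')(-8, 15))) = Add(-200000, -195) = -200195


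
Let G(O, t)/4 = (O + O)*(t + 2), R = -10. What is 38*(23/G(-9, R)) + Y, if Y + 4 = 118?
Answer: 33269/288 ≈ 115.52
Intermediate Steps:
Y = 114 (Y = -4 + 118 = 114)
G(O, t) = 8*O*(2 + t) (G(O, t) = 4*((O + O)*(t + 2)) = 4*((2*O)*(2 + t)) = 4*(2*O*(2 + t)) = 8*O*(2 + t))
38*(23/G(-9, R)) + Y = 38*(23/((8*(-9)*(2 - 10)))) + 114 = 38*(23/((8*(-9)*(-8)))) + 114 = 38*(23/576) + 114 = 437/288 + 114 = 33269/288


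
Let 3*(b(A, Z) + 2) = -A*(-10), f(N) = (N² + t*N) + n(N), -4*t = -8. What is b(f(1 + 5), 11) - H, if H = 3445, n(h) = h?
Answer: -3267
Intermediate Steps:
t = 2 (t = -¼*(-8) = 2)
f(N) = N² + 3*N (f(N) = (N² + 2*N) + N = N² + 3*N)
b(A, Z) = -2 + 10*A/3 (b(A, Z) = -2 + (-A*(-10))/3 = -2 + (-(-10)*A)/3 = -2 + (10*A)/3 = -2 + 10*A/3)
b(f(1 + 5), 11) - H = (-2 + 10*((1 + 5)*(3 + (1 + 5)))/3) - 1*3445 = (-2 + 10*(6*(3 + 6))/3) - 3445 = (-2 + 10*(6*9)/3) - 3445 = (-2 + (10/3)*54) - 3445 = (-2 + 180) - 3445 = 178 - 3445 = -3267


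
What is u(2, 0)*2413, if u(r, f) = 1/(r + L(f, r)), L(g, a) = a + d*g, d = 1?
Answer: 2413/4 ≈ 603.25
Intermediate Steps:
L(g, a) = a + g (L(g, a) = a + 1*g = a + g)
u(r, f) = 1/(f + 2*r) (u(r, f) = 1/(r + (r + f)) = 1/(r + (f + r)) = 1/(f + 2*r))
u(2, 0)*2413 = 2413/(0 + 2*2) = 2413/(0 + 4) = 2413/4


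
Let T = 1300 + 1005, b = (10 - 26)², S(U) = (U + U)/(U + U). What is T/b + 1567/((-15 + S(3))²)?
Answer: 213233/12544 ≈ 16.999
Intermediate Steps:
S(U) = 1 (S(U) = (2*U)/((2*U)) = (2*U)*(1/(2*U)) = 1)
b = 256 (b = (-16)² = 256)
T = 2305
T/b + 1567/((-15 + S(3))²) = 2305/256 + 1567/((-15 + 1)²) = 2305*(1/256) + 1567/((-14)²) = 2305/256 + 1567/196 = 213233/12544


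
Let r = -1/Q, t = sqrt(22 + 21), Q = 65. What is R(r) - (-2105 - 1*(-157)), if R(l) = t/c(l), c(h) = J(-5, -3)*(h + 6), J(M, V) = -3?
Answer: 1948 - 65*sqrt(43)/1167 ≈ 1947.6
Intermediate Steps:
t = sqrt(43) ≈ 6.5574
c(h) = -18 - 3*h (c(h) = -3*(h + 6) = -3*(6 + h) = -18 - 3*h)
r = -1/65 ≈ -0.015385
R(l) = sqrt(43)/(-18 - 3*l)
R(r) - (-2105 - 1*(-157)) = sqrt(43)/(3*(-6 - 1*(-1/65))) - (-2105 - 1*(-157)) = sqrt(43)/(3*(-6 + 1/65)) - (-2105 + 157) = sqrt(43)/(3*(-389/65)) - 1*(-1948) = (1/3)*sqrt(43)*(-65/389) + 1948 = -65*sqrt(43)/1167 + 1948 = 1948 - 65*sqrt(43)/1167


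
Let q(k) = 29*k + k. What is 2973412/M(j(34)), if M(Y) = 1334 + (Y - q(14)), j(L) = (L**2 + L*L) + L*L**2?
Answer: 1486706/21265 ≈ 69.913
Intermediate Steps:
j(L) = L**3 + 2*L**2 (j(L) = (L**2 + L**2) + L**3 = 2*L**2 + L**3 = L**3 + 2*L**2)
q(k) = 30*k
M(Y) = 914 + Y (M(Y) = 1334 + (Y - 30*14) = 1334 + (Y - 1*420) = 1334 + (Y - 420) = 1334 + (-420 + Y) = 914 + Y)
2973412/M(j(34)) = 2973412/(914 + 34**2*(2 + 34)) = 2973412/(914 + 1156*36) = 2973412/(914 + 41616) = 2973412/42530 = 2973412*(1/42530) = 1486706/21265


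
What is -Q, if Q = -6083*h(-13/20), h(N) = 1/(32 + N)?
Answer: 11060/57 ≈ 194.04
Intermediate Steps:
Q = -11060/57 (Q = -6083/(32 - 13/20) = -6083/627/20 = -6083*20/627 = -11060/57 ≈ -194.04)
-Q = -1*(-11060/57) = 11060/57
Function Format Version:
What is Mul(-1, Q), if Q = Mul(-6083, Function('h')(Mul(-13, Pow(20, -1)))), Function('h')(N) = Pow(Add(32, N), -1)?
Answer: Rational(11060, 57) ≈ 194.04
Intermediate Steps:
Q = Rational(-11060, 57) (Q = Mul(-6083, Pow(Add(32, Mul(-13, Pow(20, -1))), -1)) = Mul(-6083, Pow(Add(32, Mul(-13, Rational(1, 20))), -1)) = Mul(-6083, Pow(Add(32, Rational(-13, 20)), -1)) = Mul(-6083, Pow(Rational(627, 20), -1)) = Mul(-6083, Rational(20, 627)) = Rational(-11060, 57) ≈ -194.04)
Mul(-1, Q) = Mul(-1, Rational(-11060, 57)) = Rational(11060, 57)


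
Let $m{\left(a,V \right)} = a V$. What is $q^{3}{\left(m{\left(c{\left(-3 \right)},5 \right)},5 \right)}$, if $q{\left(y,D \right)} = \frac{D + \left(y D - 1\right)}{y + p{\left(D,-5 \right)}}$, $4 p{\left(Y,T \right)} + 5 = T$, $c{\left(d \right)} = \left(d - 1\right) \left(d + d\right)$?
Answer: $\frac{1762790912}{12977875} \approx 135.83$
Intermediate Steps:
$c{\left(d \right)} = 2 d \left(-1 + d\right)$ ($c{\left(d \right)} = \left(-1 + d\right) 2 d = 2 d \left(-1 + d\right)$)
$p{\left(Y,T \right)} = - \frac{5}{4} + \frac{T}{4}$
$m{\left(a,V \right)} = V a$
$q{\left(y,D \right)} = \frac{-1 + D + D y}{- \frac{5}{2} + y}$ ($q{\left(y,D \right)} = \frac{D + \left(y D - 1\right)}{y + \left(- \frac{5}{4} + \frac{1}{4} \left(-5\right)\right)} = \frac{D + \left(D y - 1\right)}{y - \frac{5}{2}} = \frac{D + \left(-1 + D y\right)}{y - \frac{5}{2}} = \frac{-1 + D + D y}{- \frac{5}{2} + y}$)
$q^{3}{\left(m{\left(c{\left(-3 \right)},5 \right)},5 \right)} = \left(\frac{2 \left(-1 + 5 + 5 \cdot 5 \cdot 2 \left(-3\right) \left(-1 - 3\right)\right)}{-5 + 2 \cdot 5 \cdot 2 \left(-3\right) \left(-1 - 3\right)}\right)^{3} = \left(\frac{2 \left(-1 + 5 + 5 \cdot 5 \cdot 2 \left(-3\right) \left(-4\right)\right)}{-5 + 2 \cdot 5 \cdot 2 \left(-3\right) \left(-4\right)}\right)^{3} = \left(\frac{2 \left(-1 + 5 + 5 \cdot 5 \cdot 24\right)}{-5 + 2 \cdot 5 \cdot 24}\right)^{3} = \left(\frac{2 \left(-1 + 5 + 5 \cdot 120\right)}{-5 + 2 \cdot 120}\right)^{3} = \left(\frac{2 \left(-1 + 5 + 600\right)}{-5 + 240}\right)^{3} = \left(2 \cdot \frac{1}{235} \cdot 604\right)^{3} = \left(\frac{1208}{235}\right)^{3} = \frac{1762790912}{12977875}$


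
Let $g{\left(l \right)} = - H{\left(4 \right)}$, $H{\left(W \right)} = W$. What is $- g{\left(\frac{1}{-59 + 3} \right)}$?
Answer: $4$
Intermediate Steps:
$g{\left(l \right)} = -4$ ($g{\left(l \right)} = \left(-1\right) 4 = -4$)
$- g{\left(\frac{1}{-59 + 3} \right)} = \left(-1\right) \left(-4\right) = 4$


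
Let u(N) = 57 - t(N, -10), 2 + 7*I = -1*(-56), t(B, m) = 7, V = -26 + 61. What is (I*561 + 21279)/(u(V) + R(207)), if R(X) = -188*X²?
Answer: -179247/56388934 ≈ -0.0031788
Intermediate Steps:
V = 35
I = 54/7 (I = -2/7 + (-1*(-56))/7 = -2/7 + (⅐)*56 = -2/7 + 8 = 54/7 ≈ 7.7143)
u(N) = 50 (u(N) = 57 - 1*7 = 57 - 7 = 50)
(I*561 + 21279)/(u(V) + R(207)) = ((54/7)*561 + 21279)/(50 - 188*207²) = (30294/7 + 21279)/(50 - 188*42849) = 179247/(7*(50 - 8055612)) = (179247/7)/(-8055562) = (179247/7)*(-1/8055562) = -179247/56388934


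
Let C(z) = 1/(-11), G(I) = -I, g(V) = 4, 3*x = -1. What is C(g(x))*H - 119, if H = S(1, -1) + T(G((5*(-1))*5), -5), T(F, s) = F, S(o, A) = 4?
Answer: -1338/11 ≈ -121.64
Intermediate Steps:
x = -⅓ (x = (⅓)*(-1) = -⅓ ≈ -0.33333)
C(z) = -1/11
H = 29 (H = 4 - 5*(-1)*5 = 4 - (-5)*5 = 4 - 1*(-25) = 4 + 25 = 29)
C(g(x))*H - 119 = -1/11*29 - 119 = -29/11 - 119 = -1338/11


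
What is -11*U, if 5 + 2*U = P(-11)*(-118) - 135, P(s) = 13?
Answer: 9207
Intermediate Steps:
U = -837 (U = -5/2 + (13*(-118) - 135)/2 = -5/2 + (-1534 - 135)/2 = -5/2 + (1/2)*(-1669) = -5/2 - 1669/2 = -837)
-11*U = -11*(-837) = 9207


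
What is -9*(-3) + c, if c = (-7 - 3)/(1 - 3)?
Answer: 32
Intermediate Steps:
c = 5 (c = -10/(-2) = -10*(-½) = 5)
-9*(-3) + c = -9*(-3) + 5 = 27 + 5 = 32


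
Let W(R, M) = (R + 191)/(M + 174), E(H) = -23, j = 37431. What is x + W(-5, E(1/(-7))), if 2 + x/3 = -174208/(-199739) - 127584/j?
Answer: -1552571394096/125437889651 ≈ -12.377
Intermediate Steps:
W(R, M) = (191 + R)/(174 + M)
x = -11305193982/830714501 (x = -6 + 3*(-174208/(-199739) - 127584/37431) = -6 + 3*(-174208*(-1/199739) - 127584*1/37431) = -6 + 3*(174208/199739 - 14176/4159) = -6 + 3*(-2106968992/830714501) = -6 - 6320906976/830714501 = -11305193982/830714501 ≈ -13.609)
x + W(-5, E(1/(-7))) = -11305193982/830714501 + (191 - 5)/(174 - 23) = -11305193982/830714501 + 186/151 = -1552571394096/125437889651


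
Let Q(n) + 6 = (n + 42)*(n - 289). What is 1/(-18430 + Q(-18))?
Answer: -1/25804 ≈ -3.8754e-5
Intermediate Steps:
Q(n) = -6 + (-289 + n)*(42 + n) (Q(n) = -6 + (n + 42)*(n - 289) = -6 + (42 + n)*(-289 + n) = -6 + (-289 + n)*(42 + n))
1/(-18430 + Q(-18)) = 1/(-18430 + (-12144 + (-18)**2 - 247*(-18))) = 1/(-18430 + (-12144 + 324 + 4446)) = 1/(-18430 - 7374) = 1/(-25804) = -1/25804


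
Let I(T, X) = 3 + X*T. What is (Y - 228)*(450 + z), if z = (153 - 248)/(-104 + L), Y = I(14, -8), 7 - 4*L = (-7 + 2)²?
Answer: -32972080/217 ≈ -1.5195e+5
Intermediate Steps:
I(T, X) = 3 + T*X
L = -9/2 (L = 7/4 - (-7 + 2)²/4 = 7/4 - ¼*(-5)² = 7/4 - ¼*25 = 7/4 - 25/4 = -9/2 ≈ -4.5000)
Y = -109 (Y = 3 + 14*(-8) = 3 - 112 = -109)
z = 190/217 (z = (153 - 248)/(-104 - 9/2) = -95/(-217/2) = -95*(-2/217) = 190/217 ≈ 0.87558)
(Y - 228)*(450 + z) = (-109 - 228)*(450 + 190/217) = -337*97840/217 = -32972080/217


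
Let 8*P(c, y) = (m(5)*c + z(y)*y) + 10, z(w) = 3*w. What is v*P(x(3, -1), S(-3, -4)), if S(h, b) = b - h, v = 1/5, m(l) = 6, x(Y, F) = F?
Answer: 7/40 ≈ 0.17500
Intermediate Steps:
v = ⅕ ≈ 0.20000
P(c, y) = 5/4 + 3*c/4 + 3*y²/8 (P(c, y) = ((6*c + (3*y)*y) + 10)/8 = ((6*c + 3*y²) + 10)/8 = ((3*y² + 6*c) + 10)/8 = (10 + 3*y² + 6*c)/8 = 5/4 + 3*c/4 + 3*y²/8)
v*P(x(3, -1), S(-3, -4)) = (5/4 + (¾)*(-1) + 3*(-4 - 1*(-3))²/8)/5 = (5/4 - ¾ + 3*(-4 + 3)²/8)/5 = (5/4 - ¾ + (3/8)*(-1)²)/5 = (5/4 - ¾ + (3/8)*1)/5 = (5/4 - ¾ + 3/8)/5 = (⅕)*(7/8) = 7/40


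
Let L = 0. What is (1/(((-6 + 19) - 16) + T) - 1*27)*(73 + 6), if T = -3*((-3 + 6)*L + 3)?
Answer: -25675/12 ≈ -2139.6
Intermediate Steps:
T = -9 (T = -3*((-3 + 6)*0 + 3) = -3*(3*0 + 3) = -3*(0 + 3) = -3*3 = -9)
(1/(((-6 + 19) - 16) + T) - 1*27)*(73 + 6) = (1/(((-6 + 19) - 16) - 9) - 1*27)*(73 + 6) = (1/((13 - 16) - 9) - 27)*79 = (1/(-3 - 9) - 27)*79 = (1/(-12) - 27)*79 = (-1/12 - 27)*79 = -325/12*79 = -25675/12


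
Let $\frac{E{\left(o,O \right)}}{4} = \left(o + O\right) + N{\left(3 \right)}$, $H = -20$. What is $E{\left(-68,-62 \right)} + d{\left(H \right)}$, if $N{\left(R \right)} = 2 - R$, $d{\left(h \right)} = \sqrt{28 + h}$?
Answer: $-524 + 2 \sqrt{2} \approx -521.17$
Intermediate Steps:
$E{\left(o,O \right)} = -4 + 4 O + 4 o$ ($E{\left(o,O \right)} = 4 \left(\left(o + O\right) + \left(2 - 3\right)\right) = 4 \left(\left(O + o\right) + \left(2 - 3\right)\right) = 4 \left(\left(O + o\right) - 1\right) = 4 \left(-1 + O + o\right) = -4 + 4 O + 4 o$)
$E{\left(-68,-62 \right)} + d{\left(H \right)} = \left(-4 + 4 \left(-62\right) + 4 \left(-68\right)\right) + \sqrt{28 - 20} = \left(-4 - 248 - 272\right) + \sqrt{8} = -524 + 2 \sqrt{2}$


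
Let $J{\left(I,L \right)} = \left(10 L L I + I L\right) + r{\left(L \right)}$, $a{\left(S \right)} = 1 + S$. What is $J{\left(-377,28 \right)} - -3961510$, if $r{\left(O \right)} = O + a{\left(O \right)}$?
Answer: $995331$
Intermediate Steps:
$r{\left(O \right)} = 1 + 2 O$ ($r{\left(O \right)} = O + \left(1 + O\right) = 1 + 2 O$)
$J{\left(I,L \right)} = 1 + 2 L + I L + 10 I L^{2}$ ($J{\left(I,L \right)} = \left(10 L L I + I L\right) + \left(1 + 2 L\right) = \left(10 L^{2} I + I L\right) + \left(1 + 2 L\right) = \left(10 I L^{2} + I L\right) + \left(1 + 2 L\right) = \left(I L + 10 I L^{2}\right) + \left(1 + 2 L\right) = 1 + 2 L + I L + 10 I L^{2}$)
$J{\left(-377,28 \right)} - -3961510 = \left(1 + 2 \cdot 28 - 10556 + 10 \left(-377\right) 28^{2}\right) - -3961510 = \left(1 + 56 - 10556 + 10 \left(-377\right) 784\right) + 3961510 = \left(1 + 56 - 10556 - 2955680\right) + 3961510 = -2966179 + 3961510 = 995331$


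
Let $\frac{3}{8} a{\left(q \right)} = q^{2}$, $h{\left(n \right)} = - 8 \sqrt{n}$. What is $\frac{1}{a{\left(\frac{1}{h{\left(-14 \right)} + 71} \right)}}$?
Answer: $\frac{12435}{8} - 426 i \sqrt{14} \approx 1554.4 - 1593.9 i$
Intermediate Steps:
$a{\left(q \right)} = \frac{8 q^{2}}{3}$
$\frac{1}{a{\left(\frac{1}{h{\left(-14 \right)} + 71} \right)}} = \frac{1}{\frac{8}{3} \left(\frac{1}{- 8 \sqrt{-14} + 71}\right)^{2}} = \frac{1}{\frac{8}{3} \left(\frac{1}{- 8 i \sqrt{14} + 71}\right)^{2}} = \frac{1}{\frac{8}{3} \left(\frac{1}{71 - 8 i \sqrt{14}}\right)^{2}} = \frac{1}{\frac{8}{3} \frac{1}{\left(71 - 8 i \sqrt{14}\right)^{2}}} = \frac{3 \left(71 - 8 i \sqrt{14}\right)^{2}}{8}$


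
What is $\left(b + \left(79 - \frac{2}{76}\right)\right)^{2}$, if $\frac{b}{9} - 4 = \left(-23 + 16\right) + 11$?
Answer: $\frac{32913169}{1444} \approx 22793.0$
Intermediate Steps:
$b = 72$ ($b = 36 + 9 \left(\left(-23 + 16\right) + 11\right) = 36 + 9 \left(-7 + 11\right) = 36 + 9 \cdot 4 = 36 + 36 = 72$)
$\left(b + \left(79 - \frac{2}{76}\right)\right)^{2} = \left(72 + \left(79 - \frac{2}{76}\right)\right)^{2} = \left(72 + \left(79 - 2 \cdot \frac{1}{76}\right)\right)^{2} = \left(72 + \left(79 - \frac{1}{38}\right)\right)^{2} = \left(72 + \frac{3001}{38}\right)^{2} = \left(\frac{5737}{38}\right)^{2} = \frac{32913169}{1444}$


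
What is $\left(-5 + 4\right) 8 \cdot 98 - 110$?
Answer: $-894$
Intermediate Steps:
$\left(-5 + 4\right) 8 \cdot 98 - 110 = \left(-1\right) 8 \cdot 98 - 110 = \left(-8\right) 98 - 110 = -784 - 110 = -894$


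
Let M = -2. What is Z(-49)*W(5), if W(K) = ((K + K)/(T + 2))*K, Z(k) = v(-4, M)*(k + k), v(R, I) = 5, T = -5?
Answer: 24500/3 ≈ 8166.7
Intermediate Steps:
Z(k) = 10*k (Z(k) = 5*(k + k) = 5*(2*k) = 10*k)
W(K) = -2*K²/3 (W(K) = ((K + K)/(-5 + 2))*K = ((2*K)/(-3))*K = ((2*K)*(-⅓))*K = (-2*K/3)*K = -2*K²/3)
Z(-49)*W(5) = (10*(-49))*(-⅔*5²) = -(-980)*25/3 = -490*(-50/3) = 24500/3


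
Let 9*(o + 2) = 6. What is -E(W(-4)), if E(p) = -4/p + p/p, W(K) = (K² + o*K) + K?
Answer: -10/13 ≈ -0.76923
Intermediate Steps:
o = -4/3 (o = -2 + (⅑)*6 = -2 + ⅔ = -4/3 ≈ -1.3333)
W(K) = K² - K/3 (W(K) = (K² - 4*K/3) + K = K² - K/3)
E(p) = 1 - 4/p (E(p) = -4/p + 1 = 1 - 4/p)
-E(W(-4)) = -(-4 - 4*(-⅓ - 4))/((-4*(-⅓ - 4))) = -(-4 - 4*(-13/3))/((-4*(-13/3))) = -(-4 + 52/3)/52/3 = -3*40/(52*3) = -1*10/13 = -10/13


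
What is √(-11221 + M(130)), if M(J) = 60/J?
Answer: I*√1896271/13 ≈ 105.93*I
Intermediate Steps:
√(-11221 + M(130)) = √(-11221 + 60/130) = √(-11221 + 60*(1/130)) = √(-11221 + 6/13) = √(-145867/13) = I*√1896271/13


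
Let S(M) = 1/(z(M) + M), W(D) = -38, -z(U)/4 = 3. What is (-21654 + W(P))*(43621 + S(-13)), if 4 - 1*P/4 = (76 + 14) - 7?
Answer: -23655646608/25 ≈ -9.4623e+8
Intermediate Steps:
z(U) = -12 (z(U) = -4*3 = -12)
P = -316 (P = 16 - 4*((76 + 14) - 7) = 16 - 4*(90 - 7) = 16 - 4*83 = 16 - 332 = -316)
S(M) = 1/(-12 + M)
(-21654 + W(P))*(43621 + S(-13)) = (-21654 - 38)*(43621 + 1/(-12 - 13)) = -21692*(43621 + 1/(-25)) = -21692*(43621 - 1/25) = -21692*1090524/25 = -23655646608/25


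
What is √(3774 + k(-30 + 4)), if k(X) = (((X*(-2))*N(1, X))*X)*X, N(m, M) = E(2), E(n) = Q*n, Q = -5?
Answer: I*√347746 ≈ 589.7*I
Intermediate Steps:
E(n) = -5*n
N(m, M) = -10 (N(m, M) = -5*2 = -10)
k(X) = 20*X³ (k(X) = (((X*(-2))*(-10))*X)*X = ((-2*X*(-10))*X)*X = ((20*X)*X)*X = (20*X²)*X = 20*X³)
√(3774 + k(-30 + 4)) = √(3774 + 20*(-30 + 4)³) = √(3774 + 20*(-26)³) = √(3774 + 20*(-17576)) = √(3774 - 351520) = √(-347746) = I*√347746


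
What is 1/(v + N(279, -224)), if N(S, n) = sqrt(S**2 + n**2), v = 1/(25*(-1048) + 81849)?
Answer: -55649/396444479518416 + 3096811201*sqrt(128017)/396444479518416 ≈ 0.0027949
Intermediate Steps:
v = 1/55649 (v = 1/(-26200 + 81849) = 1/55649 ≈ 1.7970e-5)
1/(v + N(279, -224)) = 1/(1/55649 + sqrt(279**2 + (-224)**2)) = 1/(1/55649 + sqrt(77841 + 50176)) = 1/(1/55649 + sqrt(128017))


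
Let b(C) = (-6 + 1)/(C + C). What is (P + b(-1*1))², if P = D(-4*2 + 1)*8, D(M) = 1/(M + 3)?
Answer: ¼ ≈ 0.25000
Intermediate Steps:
D(M) = 1/(3 + M)
b(C) = -5/(2*C) (b(C) = -5*1/(2*C) = -5/(2*C))
P = -2 (P = 8/(3 + (-4*2 + 1)) = 8/(3 + (-8 + 1)) = 8/(3 - 7) = 8/(-4) = -¼*8 = -2)
(P + b(-1*1))² = (-2 - 5/(2*((-1*1))))² = (-2 - 5/2/(-1))² = (-2 - 5/2*(-1))² = (-2 + 5/2)² = (½)² = ¼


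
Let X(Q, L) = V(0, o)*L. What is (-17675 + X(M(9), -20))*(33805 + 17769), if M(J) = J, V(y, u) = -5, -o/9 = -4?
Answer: -906413050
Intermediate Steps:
o = 36 (o = -9*(-4) = 36)
X(Q, L) = -5*L
(-17675 + X(M(9), -20))*(33805 + 17769) = (-17675 - 5*(-20))*(33805 + 17769) = (-17675 + 100)*51574 = -17575*51574 = -906413050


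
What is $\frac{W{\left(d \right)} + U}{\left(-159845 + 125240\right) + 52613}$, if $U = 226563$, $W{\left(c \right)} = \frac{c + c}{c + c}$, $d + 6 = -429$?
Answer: $\frac{56641}{4502} \approx 12.581$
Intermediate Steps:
$d = -435$ ($d = -6 - 429 = -435$)
$W{\left(c \right)} = 1$ ($W{\left(c \right)} = \frac{2 c}{2 c} = 2 c \frac{1}{2 c} = 1$)
$\frac{W{\left(d \right)} + U}{\left(-159845 + 125240\right) + 52613} = \frac{1 + 226563}{\left(-159845 + 125240\right) + 52613} = \frac{226564}{-34605 + 52613} = \frac{226564}{18008} = 226564 \cdot \frac{1}{18008} = \frac{56641}{4502}$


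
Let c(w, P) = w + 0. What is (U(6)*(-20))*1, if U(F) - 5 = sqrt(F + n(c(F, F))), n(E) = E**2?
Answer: -100 - 20*sqrt(42) ≈ -229.61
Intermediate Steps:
c(w, P) = w
U(F) = 5 + sqrt(F + F**2)
(U(6)*(-20))*1 = ((5 + sqrt(6*(1 + 6)))*(-20))*1 = ((5 + sqrt(6*7))*(-20))*1 = ((5 + sqrt(42))*(-20))*1 = (-100 - 20*sqrt(42))*1 = -100 - 20*sqrt(42)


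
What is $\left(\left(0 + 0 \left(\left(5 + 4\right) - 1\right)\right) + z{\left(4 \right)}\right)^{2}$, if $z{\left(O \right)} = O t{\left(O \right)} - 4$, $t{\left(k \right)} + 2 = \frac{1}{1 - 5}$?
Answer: $169$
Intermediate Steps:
$t{\left(k \right)} = - \frac{9}{4}$ ($t{\left(k \right)} = -2 + \frac{1}{1 - 5} = -2 + \frac{1}{-4} = -2 - \frac{1}{4} = - \frac{9}{4}$)
$z{\left(O \right)} = -4 - \frac{9 O}{4}$ ($z{\left(O \right)} = O \left(- \frac{9}{4}\right) - 4 = - \frac{9 O}{4} - 4 = -4 - \frac{9 O}{4}$)
$\left(\left(0 + 0 \left(\left(5 + 4\right) - 1\right)\right) + z{\left(4 \right)}\right)^{2} = \left(\left(0 + 0 \left(\left(5 + 4\right) - 1\right)\right) - 13\right)^{2} = \left(\left(0 + 0 \left(9 - 1\right)\right) - 13\right)^{2} = \left(\left(0 + 0 \cdot 8\right) - 13\right)^{2} = \left(\left(0 + 0\right) - 13\right)^{2} = \left(0 - 13\right)^{2} = \left(-13\right)^{2} = 169$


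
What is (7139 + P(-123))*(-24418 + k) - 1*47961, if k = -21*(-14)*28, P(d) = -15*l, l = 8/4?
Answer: -115114235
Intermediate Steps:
l = 2 (l = 8*(¼) = 2)
P(d) = -30 (P(d) = -15*2 = -30)
k = 8232 (k = 294*28 = 8232)
(7139 + P(-123))*(-24418 + k) - 1*47961 = (7139 - 30)*(-24418 + 8232) - 1*47961 = 7109*(-16186) - 47961 = -115066274 - 47961 = -115114235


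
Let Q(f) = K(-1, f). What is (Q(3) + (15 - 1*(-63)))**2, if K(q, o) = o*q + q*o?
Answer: 5184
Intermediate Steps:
K(q, o) = 2*o*q (K(q, o) = o*q + o*q = 2*o*q)
Q(f) = -2*f (Q(f) = 2*f*(-1) = -2*f)
(Q(3) + (15 - 1*(-63)))**2 = (-2*3 + (15 - 1*(-63)))**2 = (-6 + (15 + 63))**2 = (-6 + 78)**2 = 72**2 = 5184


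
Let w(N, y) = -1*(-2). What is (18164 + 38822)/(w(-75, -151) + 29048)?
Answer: 28493/14525 ≈ 1.9617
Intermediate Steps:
w(N, y) = 2
(18164 + 38822)/(w(-75, -151) + 29048) = (18164 + 38822)/(2 + 29048) = 56986/29050 = 56986*(1/29050) = 28493/14525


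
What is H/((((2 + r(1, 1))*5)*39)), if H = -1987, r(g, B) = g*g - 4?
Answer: 1987/195 ≈ 10.190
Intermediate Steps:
r(g, B) = -4 + g² (r(g, B) = g² - 4 = -4 + g²)
H/((((2 + r(1, 1))*5)*39)) = -1987*1/(195*(2 + (-4 + 1²))) = -1987*1/(195*(2 + (-4 + 1))) = -1987*1/(195*(2 - 3)) = -1987/(-1*5*39) = -1987/((-5*39)) = -1987/(-195) = -1987*(-1/195) = 1987/195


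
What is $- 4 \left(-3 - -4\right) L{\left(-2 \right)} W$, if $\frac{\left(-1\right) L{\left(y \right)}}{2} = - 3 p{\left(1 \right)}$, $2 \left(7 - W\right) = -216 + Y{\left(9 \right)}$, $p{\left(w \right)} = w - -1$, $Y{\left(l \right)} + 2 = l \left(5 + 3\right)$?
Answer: $-3840$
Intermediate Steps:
$Y{\left(l \right)} = -2 + 8 l$ ($Y{\left(l \right)} = -2 + l \left(5 + 3\right) = -2 + l 8 = -2 + 8 l$)
$p{\left(w \right)} = 1 + w$ ($p{\left(w \right)} = w + 1 = 1 + w$)
$W = 80$ ($W = 7 - \frac{-216 + \left(-2 + 8 \cdot 9\right)}{2} = 7 - \frac{-216 + \left(-2 + 72\right)}{2} = 7 - \frac{-216 + 70}{2} = 7 - -73 = 7 + 73 = 80$)
$L{\left(y \right)} = 12$ ($L{\left(y \right)} = - 2 \left(- 3 \left(1 + 1\right)\right) = - 2 \left(\left(-3\right) 2\right) = \left(-2\right) \left(-6\right) = 12$)
$- 4 \left(-3 - -4\right) L{\left(-2 \right)} W = - 4 \left(-3 - -4\right) 12 \cdot 80 = - 4 \left(-3 + 4\right) 12 \cdot 80 = \left(-4\right) 1 \cdot 12 \cdot 80 = \left(-4\right) 12 \cdot 80 = \left(-48\right) 80 = -3840$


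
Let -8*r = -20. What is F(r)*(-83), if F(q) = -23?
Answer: 1909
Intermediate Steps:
r = 5/2 (r = -1/8*(-20) = 5/2 ≈ 2.5000)
F(r)*(-83) = -23*(-83) = 1909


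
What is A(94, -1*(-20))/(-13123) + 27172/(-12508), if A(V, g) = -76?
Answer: -88906887/41035621 ≈ -2.1666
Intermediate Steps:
A(94, -1*(-20))/(-13123) + 27172/(-12508) = -76/(-13123) + 27172/(-12508) = -76*(-1/13123) + 27172*(-1/12508) = 76/13123 - 6793/3127 = -88906887/41035621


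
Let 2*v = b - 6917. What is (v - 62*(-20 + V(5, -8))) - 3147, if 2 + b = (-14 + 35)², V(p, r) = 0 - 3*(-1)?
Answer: -5332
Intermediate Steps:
V(p, r) = 3 (V(p, r) = 0 + 3 = 3)
b = 439 (b = -2 + (-14 + 35)² = -2 + 21² = -2 + 441 = 439)
v = -3239 (v = (439 - 6917)/2 = (½)*(-6478) = -3239)
(v - 62*(-20 + V(5, -8))) - 3147 = (-3239 - 62*(-20 + 3)) - 3147 = (-3239 - 62*(-17)) - 3147 = (-3239 + 1054) - 3147 = -2185 - 3147 = -5332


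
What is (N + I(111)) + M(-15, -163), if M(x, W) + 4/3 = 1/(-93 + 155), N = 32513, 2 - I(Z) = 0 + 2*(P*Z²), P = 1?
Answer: 1464133/186 ≈ 7871.7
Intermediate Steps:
I(Z) = 2 - 2*Z² (I(Z) = 2 - (0 + 2*(1*Z²)) = 2 - (0 + 2*Z²) = 2 - 2*Z²)
M(x, W) = -245/186 (M(x, W) = -4/3 + 1/(-93 + 155) = -4/3 + 1/62 = -245/186)
(N + I(111)) + M(-15, -163) = (32513 + (2 - 2*111²)) - 245/186 = (32513 + (2 - 2*12321)) - 245/186 = (32513 + (2 - 24642)) - 245/186 = (32513 - 24640) - 245/186 = 7873 - 245/186 = 1464133/186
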